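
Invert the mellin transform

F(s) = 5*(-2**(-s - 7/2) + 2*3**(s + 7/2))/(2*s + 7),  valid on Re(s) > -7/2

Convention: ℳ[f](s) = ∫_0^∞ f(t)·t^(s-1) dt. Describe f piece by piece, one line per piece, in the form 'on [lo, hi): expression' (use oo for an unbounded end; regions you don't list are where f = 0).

integrate the 2 segments split at 1/2, then add the results
for t in [0, 1/2): the term is ∫ 5*t**(7/2)/2·t^(s-1)
piece [1/2, 3): integrate 5*t**(7/2) against the kernel

on [0, 1/2): 5*t**(7/2)/2
on [1/2, 3): 5*t**(7/2)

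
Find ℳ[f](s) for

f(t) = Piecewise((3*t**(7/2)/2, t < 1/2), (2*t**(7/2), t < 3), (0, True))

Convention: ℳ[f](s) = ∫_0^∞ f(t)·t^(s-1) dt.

treat the 2 regions marked off by 1/2 separately and sum
for t in [0, 1/2): the term is ∫ 3*t**(7/2)/2·t^(s-1)
piece [1/2, 3): integrate 2*t**(7/2) against the kernel

(-2**(-s - 7/2) + 4*3**(s + 7/2))/(2*s + 7)
  Re(s) > -7/2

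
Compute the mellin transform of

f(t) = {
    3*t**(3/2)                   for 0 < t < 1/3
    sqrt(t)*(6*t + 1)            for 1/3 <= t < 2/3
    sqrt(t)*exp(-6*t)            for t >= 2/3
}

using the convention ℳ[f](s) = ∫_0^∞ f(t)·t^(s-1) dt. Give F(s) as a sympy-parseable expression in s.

12**(-s - 1/2)*(2**(s + 1/2)*(s + 1/2)*(s + 3/2)*uppergamma(s + 1/2, 4) - 2*4**(s + 1/2)*(s + 1/2) - 4**(s + 1/2) + 5*8**(s + 1/2)*(s + 1/2) + 8**(s + 1/2))/((s + 1/2)*(s + 3/2))
  Re(s) > -3/2

strip the shared t-power: 3*t on [0, 1/3); 6*t + 1 on [1/3, 2/3); exp(-6*t) on [2/3, ∞)
the common scale on t comes off first: t on [0, 1); 2*t + 1 on [1, 2); exp(-2*t) on [2, ∞)
cuts at 1/3, 2/3: linearity sums the 3 kernel integrals
∫ 3*t**(3/2)·t^(s-1) over [0, 1/3)
between 1/3 and 2/3 the integrand is sqrt(t)*(6*t + 1)·t^(s-1)
the [2/3, ∞) slice contributes ∫ sqrt(t)*exp(-6*t)·t^(s-1) dt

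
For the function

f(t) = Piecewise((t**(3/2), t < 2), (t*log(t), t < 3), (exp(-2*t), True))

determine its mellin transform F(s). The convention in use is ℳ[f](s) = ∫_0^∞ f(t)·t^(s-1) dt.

(-12**s*s*(2*s + 3)*log(4) - 12**s*(2*s + 3)*log(4) + 12**s*(4*s + 6) + 12**s*sqrt(2)*(4*s**2 + 8*s + 4) + 3*18**s*s*(2*s + 3)*log(3) + 18**s*(-6*s - 9) + 3*18**s*(2*s + 3)*log(3) + 3**s*(2*s + 3)*(s**2 + 2*s + 1)*uppergamma(s, 6))/(6**s*(2*s + 3)*(s**2 + 2*s + 1))
  Re(s) > -3/2

linearity at 2, 3 turns ℳ[f](s) into 3 summed integrals
for t in [0, 2): the term is ∫ t**(3/2)·t^(s-1)
over [2, 3), the kernel integral of t*log(t) enters the sum
∫ over [3, ∞) of exp(-2*t)·t^(s-1) joins the sum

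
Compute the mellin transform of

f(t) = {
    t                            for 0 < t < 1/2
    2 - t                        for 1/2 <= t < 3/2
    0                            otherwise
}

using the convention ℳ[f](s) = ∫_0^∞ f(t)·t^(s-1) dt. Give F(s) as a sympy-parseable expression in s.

decompose at 1/2; ℳ[f](s) sums the 2 pieces' integrals
for t in [0, 1/2): the term is ∫ t·t^(s-1)
segment 1/2 to 3/2 holds (2 - t); add its integral

(3**s*s + 4*3**s - 2*s - 4)/(2*2**s*s*(s + 1))
  Re(s) > -1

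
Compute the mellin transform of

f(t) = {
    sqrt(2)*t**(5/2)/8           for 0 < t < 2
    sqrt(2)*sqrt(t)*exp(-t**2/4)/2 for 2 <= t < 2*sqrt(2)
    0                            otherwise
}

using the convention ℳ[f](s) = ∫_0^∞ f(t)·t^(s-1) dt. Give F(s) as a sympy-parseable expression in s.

reversing the common scale on t: t**(5/2) on [0, 1); sqrt(t)*exp(-t**2) on [1, sqrt(2))
strip the shared t-power: t**2 on [0, 1); exp(-t**2) on [1, sqrt(2))
the power substitution comes off first: t on [0, 1); exp(-t) on [1, 2)
breakpoints 2: one integral from each of the 2 segments
on [0, 2) integrate f = sqrt(2)*t**(5/2)/8 against the kernel
piece [2, 2*sqrt(2)): integrate sqrt(2)*sqrt(t)*exp(-t**2/4)/2 against the kernel

2**s*((2*s + 5)*uppergamma(s/2 + 1/4, 1) - (2*s + 5)*uppergamma(s/2 + 1/4, 2) + 4)/(2*(2*s + 5))
  Re(s) > -5/2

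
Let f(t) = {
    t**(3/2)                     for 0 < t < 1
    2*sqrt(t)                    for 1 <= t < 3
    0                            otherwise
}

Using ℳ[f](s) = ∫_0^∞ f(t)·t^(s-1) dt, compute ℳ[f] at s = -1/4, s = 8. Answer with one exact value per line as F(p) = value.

slice at 1, transform all 2 pieces, and sum them
∫ t**(3/2)·t^(s-1) over [0, 1)
over [1, 3), the kernel integral of 2*sqrt(t) enters the sum

F(-1/4) = -36/5 + 8*3**(1/4)
F(8) = -42/323 + 26244*sqrt(3)/17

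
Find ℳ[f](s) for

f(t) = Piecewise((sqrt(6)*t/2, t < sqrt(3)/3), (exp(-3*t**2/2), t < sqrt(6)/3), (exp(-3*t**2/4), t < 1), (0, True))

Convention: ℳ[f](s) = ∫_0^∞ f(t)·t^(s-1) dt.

peel off the power substitution: sqrt(6)*sqrt(t)/2 on [0, 1/3); exp(-3*t/2) on [1/3, 2/3); exp(-3*t/4) on [2/3, 1)
the common scale on t comes off first: sqrt(t) on [0, 1/2); exp(-t) on [1/2, 1); exp(-t/2) on [1, 3/2)
the 3 pieces separated at sqrt(3)/3, sqrt(6)/3 each add one integral
[0, sqrt(3)/3) adds the kernel integral of sqrt(6)*t/2
on [sqrt(3)/3, sqrt(6)/3) integrate f = exp(-3*t**2/2) against the kernel
between sqrt(6)/3 and 1 the integrand is exp(-3*t**2/4)·t^(s-1)

(2**(s/2)*(s + 1)*uppergamma(s/2, 1/2) - 2**(s/2)*(s + 1)*uppergamma(s/2, 1) + 2**s*(s + 1)*uppergamma(s/2, 1/2) - 4**(s/2)*(s + 1)*uppergamma(s/2, 3/4) + sqrt(2))/(2*3**(s/2)*(s + 1))
  Re(s) > -1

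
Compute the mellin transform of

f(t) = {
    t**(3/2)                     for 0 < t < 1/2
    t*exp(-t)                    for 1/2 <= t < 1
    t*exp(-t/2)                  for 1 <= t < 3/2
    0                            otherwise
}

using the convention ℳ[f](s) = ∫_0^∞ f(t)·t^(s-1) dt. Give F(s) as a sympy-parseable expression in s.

(4*2**(2*s)*(2*s + 3)*uppergamma(s + 1, 1/2) - 4*2**(2*s)*(2*s + 3)*uppergamma(s + 1, 3/4) + 2*2**s*(2*s + 3)*uppergamma(s + 1, 1/2) - 2*2**s*(2*s + 3)*uppergamma(s + 1, 1) + sqrt(2))/(2*2**s*(2*s + 3))
  Re(s) > -3/2

invert the shared t-power to get sqrt(t) on [0, 1/2); exp(-t) on [1/2, 1); exp(-t/2) on [1, 3/2)
cuts at 1/2, 1: linearity sums the 3 kernel integrals
on [0, 1/2) integrate f = t**(3/2) against the kernel
the [1/2, 1) slice contributes ∫ t*exp(-t)·t^(s-1) dt
over [1, 3/2), the kernel integral of t*exp(-t/2) enters the sum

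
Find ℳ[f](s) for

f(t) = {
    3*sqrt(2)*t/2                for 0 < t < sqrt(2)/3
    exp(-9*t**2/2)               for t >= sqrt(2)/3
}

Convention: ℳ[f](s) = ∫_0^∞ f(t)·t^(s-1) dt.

invert the common scale on t to get sqrt(2)*t on [0, sqrt(2)/2); exp(-2*t**2) on [sqrt(2)/2, ∞)
invert the power substitution to get sqrt(2)*sqrt(t) on [0, 1/2); exp(-2*t) on [1/2, ∞)
invert the common scale on t to get sqrt(t) on [0, 1); exp(-t) on [1, ∞)
summing 2 kernel integrals split by sqrt(2)/3 yields ℳ[f](s)
∫ 3*sqrt(2)*t/2·t^(s-1) over [0, sqrt(2)/3)
piece [sqrt(2)/3, ∞): integrate exp(-9*t**2/2) against the kernel

2**(s/2 - 1)*((s + 1)*uppergamma(s/2, 1) + 2)/(3**s*(s + 1))
  Re(s) > -1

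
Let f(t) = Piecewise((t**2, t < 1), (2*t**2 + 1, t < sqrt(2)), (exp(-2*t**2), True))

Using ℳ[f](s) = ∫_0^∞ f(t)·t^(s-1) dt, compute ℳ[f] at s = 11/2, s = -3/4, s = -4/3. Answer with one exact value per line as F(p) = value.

F(11/2) = -52/165 + 2**(1/4)*uppergamma(11/4, 4)/16 + 472*2**(3/4)/165
F(-3/4) = 2**(3/8)*uppergamma(-3/8, 4)/2 + 8/15 + 14*2**(5/8)/15
F(-4/3) = -3/4 + 2**(2/3)*uppergamma(-2/3, 4)/2 + 21*2**(1/3)/8

the power substitution comes off first: t on [0, 1); 2*t + 1 on [1, 2); exp(-2*t) on [2, ∞)
linearity at 1, sqrt(2) turns ℳ[f](s) into 3 summed integrals
for t in [0, 1): the term is ∫ t**2·t^(s-1)
on [1, sqrt(2)): add ∫ (2*t**2 + 1)·t^(s-1) dt
the [sqrt(2), ∞) slice contributes ∫ exp(-2*t**2)·t^(s-1) dt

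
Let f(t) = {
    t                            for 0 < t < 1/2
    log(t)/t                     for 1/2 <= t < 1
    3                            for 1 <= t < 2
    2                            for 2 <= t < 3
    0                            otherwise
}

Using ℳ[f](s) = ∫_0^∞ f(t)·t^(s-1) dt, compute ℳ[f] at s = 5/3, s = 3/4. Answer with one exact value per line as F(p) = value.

F(5/3) = -81/20 + 3*2**(1/3)*log(2)/4 + 75*2**(1/3)/64 + 6*2**(2/3)/5 + 18*3**(2/3)/5
F(3/4) = 2**(1/4)*(-210*2**(3/4) - 84*log(2) + 28*sqrt(2) + 28*6**(3/4) + 339)/21

breakpoints 1/2, 1, 2: one integral from each of the 4 segments
piece [0, 1/2): integrate t against the kernel
on [1/2, 1): add ∫ log(t)/t·t^(s-1) dt
segment 1 to 2 holds 3; add its integral
over [2, 3), the kernel integral of 2 enters the sum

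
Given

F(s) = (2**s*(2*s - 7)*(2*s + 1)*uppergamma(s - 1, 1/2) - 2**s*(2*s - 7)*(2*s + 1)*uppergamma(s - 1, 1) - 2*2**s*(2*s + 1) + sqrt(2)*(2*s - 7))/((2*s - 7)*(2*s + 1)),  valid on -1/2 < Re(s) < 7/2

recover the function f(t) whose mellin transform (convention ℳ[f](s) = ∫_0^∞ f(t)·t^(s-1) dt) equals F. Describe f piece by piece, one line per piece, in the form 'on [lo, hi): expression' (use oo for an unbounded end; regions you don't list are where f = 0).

on [0, 1): sqrt(2)*sqrt(t)/2
on [1, 2): 2*exp(-t/2)/t
on [2, oo): 8*sqrt(2)/t**(7/2)

reversing the common scale on t: sqrt(t) on [0, 1/2); exp(-t)/t on [1/2, 1); t**(-7/2) on [1, ∞)
remove the shared t-power first: t**(3/2) on [0, 1/2); exp(-t) on [1/2, 1); t**(-5/2) on [1, ∞)
integrate the 3 segments split at 1, 2, then add the results
segment 0 to 1 holds sqrt(2)*sqrt(t)/2; add its integral
[1, 2) adds the kernel integral of 2*exp(-t/2)/t
on [2, ∞): add ∫ 8*sqrt(2)/t**(7/2)·t^(s-1) dt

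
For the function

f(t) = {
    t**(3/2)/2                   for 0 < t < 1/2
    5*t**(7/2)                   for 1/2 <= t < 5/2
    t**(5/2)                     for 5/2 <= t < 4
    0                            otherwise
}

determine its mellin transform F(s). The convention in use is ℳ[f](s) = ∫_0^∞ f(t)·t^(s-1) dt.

(2048*2**(3*s)*s**2 + 10240*2**(3*s)*s + 10752*2**(3*s) + 2300*sqrt(10)*5**s*s**2 + 9000*sqrt(10)*5**s*s + 8325*sqrt(10)*5**s - 12*sqrt(2)*s**2 - 32*sqrt(2)*s - 5*sqrt(2))/(8*2**s*(8*s**3 + 60*s**2 + 142*s + 105))
  Re(s) > -3/2

integrate the 3 segments split at 1/2, 5/2, then add the results
on [0, 1/2) integrate f = t**(3/2)/2 against the kernel
between 1/2 and 5/2 the integrand is 5*t**(7/2)·t^(s-1)
on [5/2, 4) integrate f = t**(5/2) against the kernel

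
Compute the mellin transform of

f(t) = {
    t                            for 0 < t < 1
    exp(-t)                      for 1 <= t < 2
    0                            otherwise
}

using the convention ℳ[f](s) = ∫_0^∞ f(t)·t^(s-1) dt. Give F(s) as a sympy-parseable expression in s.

linearity at 1 turns ℳ[f](s) into 2 summed integrals
∫ over [0, 1) of t·t^(s-1) joins the sum
segment 1 to 2 holds exp(-t); add its integral

((s + 1)*uppergamma(s, 1) - (s + 1)*uppergamma(s, 2) + 1)/(s + 1)
  Re(s) > -1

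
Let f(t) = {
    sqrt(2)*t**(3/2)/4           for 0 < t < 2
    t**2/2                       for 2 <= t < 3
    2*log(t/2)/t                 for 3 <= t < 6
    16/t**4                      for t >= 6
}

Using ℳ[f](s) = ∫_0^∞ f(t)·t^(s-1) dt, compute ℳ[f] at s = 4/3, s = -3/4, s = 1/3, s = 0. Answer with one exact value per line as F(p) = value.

peel off the common scale on t: t**(3/2) on [0, 1); 2*t**2 on [1, 3/2); log(t)/t on [3/2, 3); …
split f at 2, 3, 6: ℳ[f](s) collects 4 kernel integrals
segment 0 to 2 holds sqrt(2)*t**(3/2)/4; add its integral
the [2, 3) slice contributes ∫ t**2/2·t^(s-1) dt
between 3 and 6 the integrand is 2*log(t/2)/t·t^(s-1)
∫ over [6, ∞) of 16/t**4·t^(s-1) joins the sum

F(4/3) = -647*6**(1/3)/36 - 42*2**(1/3)/85 + log(2**(6*3**(1/3))*3**(-6*3**(1/3) + 6*6**(1/3))) + 441*3**(1/3)/20
F(-3/4) = -2*2**(1/4)/15 - 8*3**(1/4)*log(2)/63 - 2*6**(1/4)*log(3)/63 - 4006*6**(1/4)/226233 + 8*3**(1/4)*log(3)/63 + 2806*3**(1/4)/2205
F(1/3) = -887*6**(1/3)/1188 + log(3**(-6**(1/3)/2 + 3**(1/3))/2**(3**(1/3))) - 24*2**(1/3)/77 + 24*3**(1/3)/7
F(0) = log(6**(1/3)/2) + 365/162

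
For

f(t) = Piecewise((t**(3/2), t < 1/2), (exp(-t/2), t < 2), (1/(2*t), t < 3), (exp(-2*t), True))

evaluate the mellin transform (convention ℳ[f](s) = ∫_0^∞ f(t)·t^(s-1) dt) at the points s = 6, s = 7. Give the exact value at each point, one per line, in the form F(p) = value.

along the cuts 1/2, 2, 3, ℳ[f](s) splits into 4 integrals
between 0 and 1/2 the integrand is t**(3/2)·t^(s-1)
over [1/2, 2), the kernel integral of exp(-t/2) enters the sum
between 2 and 3 the integrand is 1/(2*t)·t^(s-1)
∫ over [3, ∞) of exp(-2*t)·t^(s-1) joins the sum

F(6) = -20864*exp(-1) + sqrt(2)/1920 + 2697*exp(-6)/8 + 211/10 + 157781*exp(-1/4)/16
F(7) = -250496*exp(-1) + sqrt(2)/4352 + 11007*exp(-6)/8 + 665/12 + 3786745*exp(-1/4)/32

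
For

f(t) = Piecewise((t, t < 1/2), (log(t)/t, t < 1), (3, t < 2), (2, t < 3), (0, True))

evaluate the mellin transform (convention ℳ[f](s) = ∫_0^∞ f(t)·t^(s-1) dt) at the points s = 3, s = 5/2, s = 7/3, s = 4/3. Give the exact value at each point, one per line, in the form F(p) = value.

F(3) = log(2)/8 + 3743/192
F(5/2) = sqrt(2)*(-2072*sqrt(2) + 420*log(2) + 4357 + 9072*sqrt(6))/2520
F(7/3) = -207/112 + 3*2**(2/3)*log(2)/16 + 51*2**(2/3)/320 + 12*2**(1/3)/7 + 54*3**(1/3)/7
F(4/3) = -45/4 + 3*2**(2/3)*log(2)/2 + 3*2**(1/3)/2 + 9*3**(1/3)/2 + 255*2**(2/3)/56

integrate the 4 segments split at 1/2, 1, 2, then add the results
∫ over [0, 1/2) of t·t^(s-1) joins the sum
between 1/2 and 1 the integrand is log(t)/t·t^(s-1)
on [1, 2): add ∫ 3·t^(s-1) dt
piece [2, 3): integrate 2 against the kernel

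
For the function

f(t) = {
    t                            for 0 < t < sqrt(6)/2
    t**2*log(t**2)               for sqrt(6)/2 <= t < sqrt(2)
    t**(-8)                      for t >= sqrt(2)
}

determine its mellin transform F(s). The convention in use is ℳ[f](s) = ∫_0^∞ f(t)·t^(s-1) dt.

(sqrt(2)/2)**s*(32*2**s*s*(s - 8)*(s + 1)*log(2) - 64*2**s*(s - 8)*(s + 1) + 64*2**s*(s - 8)*(s + 1)*log(2) - 2**s*(s + 1)*(s**2 + 4*s + 4) + 3**(s/2)*s*(s - 8)*(s + 1)*(-24*log(3) + 24*log(2)) + 3**(s/2)*(s - 8)*(s + 1)*(-48*log(3) + 48*log(2)) + 48*3**(s/2)*(s - 8)*(s + 1) + 8*3**(s/2)*sqrt(6)*(s - 8)*(s**2 + 4*s + 4))/(16*(s - 8)*(s + 1)*(s**2 + 4*s + 4))
  -1 < Re(s) < 8

reversing the power substitution: sqrt(t) on [0, 3/2); t*log(t) on [3/2, 2); t**(-4) on [2, ∞)
decompose at sqrt(6)/2, sqrt(2); ℳ[f](s) sums the 3 pieces' integrals
the [0, sqrt(6)/2) slice contributes ∫ t·t^(s-1) dt
over [sqrt(6)/2, sqrt(2)), the kernel integral of t**2*log(t**2) enters the sum
on [sqrt(2), ∞) integrate f = t**(-8) against the kernel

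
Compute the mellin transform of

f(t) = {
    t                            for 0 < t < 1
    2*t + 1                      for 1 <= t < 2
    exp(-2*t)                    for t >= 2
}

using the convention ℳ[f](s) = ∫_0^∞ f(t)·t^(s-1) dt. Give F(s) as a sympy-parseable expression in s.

(2**s*s*(s + 1)*uppergamma(s, 4) - 2*4**s*s - 4**s + 5*8**s*s + 8**s)/(4**s*s*(s + 1))
  Re(s) > -1

decompose at 1, 2; ℳ[f](s) sums the 3 pieces' integrals
piece [0, 1): integrate t against the kernel
between 1 and 2 the integrand is (2*t + 1)·t^(s-1)
segment 2 to ∞ holds exp(-2*t); add its integral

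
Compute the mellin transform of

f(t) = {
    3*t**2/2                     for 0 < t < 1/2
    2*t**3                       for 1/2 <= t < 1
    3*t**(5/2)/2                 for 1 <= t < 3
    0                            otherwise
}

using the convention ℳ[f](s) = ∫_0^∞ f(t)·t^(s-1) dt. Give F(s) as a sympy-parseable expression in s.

(-2**(1 - s)*(s + 2)*(2*s + 5) + 8*3**(s + 7/2)*(s + 2)*(s + 3) - 24*(s + 2)*(s + 3) + 16*(s + 2)*(2*s + 5) + 3*(s + 3)*(2*s + 5)/2**s)/(8*(s + 2)*(s + 3)*(2*s + 5))
  Re(s) > -2

along the cuts 1/2, 1, ℳ[f](s) splits into 3 integrals
on [0, 1/2) integrate f = 3*t**2/2 against the kernel
∫ over [1/2, 1) of 2*t**3·t^(s-1) joins the sum
[1, 3) adds the kernel integral of 3*t**(5/2)/2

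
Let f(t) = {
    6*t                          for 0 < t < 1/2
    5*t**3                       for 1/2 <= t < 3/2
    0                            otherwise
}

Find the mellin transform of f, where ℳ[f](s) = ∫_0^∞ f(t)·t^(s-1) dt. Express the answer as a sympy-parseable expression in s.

(135*3**s*(s + 1) + 19*s + 67)/(8*2**s*(s + 1)*(s + 3))
  Re(s) > -1

f breaks at 1/2 into 2 integrals to sum
[0, 1/2) adds the kernel integral of 6*t
over [1/2, 3/2), the kernel integral of 5*t**3 enters the sum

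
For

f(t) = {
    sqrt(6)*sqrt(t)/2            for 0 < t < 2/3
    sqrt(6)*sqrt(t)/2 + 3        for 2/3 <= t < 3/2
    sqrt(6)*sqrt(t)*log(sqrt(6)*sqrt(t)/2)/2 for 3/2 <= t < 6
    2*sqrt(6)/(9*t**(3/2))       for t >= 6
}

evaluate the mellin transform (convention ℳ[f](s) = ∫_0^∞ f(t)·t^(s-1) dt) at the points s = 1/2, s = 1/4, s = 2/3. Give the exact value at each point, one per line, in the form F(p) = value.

back out the common scale on t: sqrt(t) on [0, 1); sqrt(t) + 3 on [1, 9/4); sqrt(t)*log(sqrt(t)) on [9/4, 9); …
reversing the power substitution: t on [0, 1); t + 3 on [1, 3/2); t*log(t) on [3/2, 3); …
cuts at 2/3, 3/2, 6: linearity sums the 4 kernel integrals
∫ over [0, 2/3) of sqrt(6)*sqrt(t)/2·t^(s-1) joins the sum
for t in [2/3, 3/2): the term is ∫ (sqrt(6)*sqrt(t)/2 + 3)·t^(s-1)
[3/2, 6) adds the kernel integral of sqrt(6)*sqrt(t)*log(sqrt(6)*sqrt(t)/2)/2
between 6 and ∞ the integrand is 2*sqrt(6)/(9*t**(3/2))·t^(s-1)

F(1/2) = sqrt(6)*(162*log(2) + 143 + 486*log(3))/216
F(1/4) = 6**(3/4)*(-810*sqrt(2) - 178*sqrt(6) + log(2**(135*sqrt(3))*3**(-135*sqrt(3) + 270*sqrt(6))) + 1035*sqrt(3))/405
F(2/3) = -2332*6**(2/3)/2205 - 3*12**(1/3)/2 - 9*18**(1/3)*log(3)/14 + 9*18**(1/3)*log(2)/14 + 621*18**(1/3)/196 + 18*6**(2/3)*log(3)/7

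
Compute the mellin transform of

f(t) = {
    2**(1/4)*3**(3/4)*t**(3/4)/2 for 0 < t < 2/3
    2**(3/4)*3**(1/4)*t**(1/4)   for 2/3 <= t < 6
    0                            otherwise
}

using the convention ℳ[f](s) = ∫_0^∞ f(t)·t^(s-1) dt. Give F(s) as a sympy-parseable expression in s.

2**(s + 2)*(3**(2*s + 1/2)*(8*s + 6) - 4*s - 5)/(3**s*(4*s + 1)*(4*s + 3))
  Re(s) > -3/4

undo the common scale on t: t**(3/4) on [0, 1); 2*t**(1/4) on [1, 9)
remove the power substitution first: t**(3/2) on [0, 1); 2*sqrt(t) on [1, 3)
integrate the 2 segments split at 2/3, then add the results
segment [0, 2/3) carries 2**(1/4)*3**(3/4)*t**(3/4)/2; integrate it
segment 2/3 to 6 holds 2**(3/4)*3**(1/4)*t**(1/4); add its integral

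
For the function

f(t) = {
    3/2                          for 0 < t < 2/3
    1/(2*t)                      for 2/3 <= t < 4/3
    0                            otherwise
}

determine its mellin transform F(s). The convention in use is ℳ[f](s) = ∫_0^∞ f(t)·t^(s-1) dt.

invert the shared t-power to get 3*t/2 on [0, 2/3); 1/2 on [2/3, 4/3)
undo the common scale on t: t on [0, 1); 1/2 on [1, 2)
f breaks at 2/3 into 2 integrals to sum
for t in [0, 2/3): the term is ∫ 3/2·t^(s-1)
on [2/3, 4/3) integrate f = 1/(2*t) against the kernel

(3/2)**(1 - s)*(2**(s - 1)*s + s - 2)/(2*s*(s - 1))
  Re(s) > 0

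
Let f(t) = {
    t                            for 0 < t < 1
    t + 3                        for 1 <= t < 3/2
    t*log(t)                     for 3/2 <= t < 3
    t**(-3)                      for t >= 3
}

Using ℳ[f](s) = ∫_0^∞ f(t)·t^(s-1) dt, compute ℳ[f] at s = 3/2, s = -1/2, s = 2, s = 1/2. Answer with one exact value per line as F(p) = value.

F(3/2) = -922*sqrt(3)/675 - 2 + 213*sqrt(6)/100 + log(2**(9*sqrt(6)/20)*3**(-9*sqrt(6)/20 + 18*sqrt(3)/5))
F(-1/2) = -2266*sqrt(3)/567 + sqrt(6) + log(2**(sqrt(6))*3**(-sqrt(6) + 2*sqrt(3))) + 6
F(2) = 17/24 + 9*log(2)/8 + 63*log(3)/8
F(1/2) = -6 - 178*sqrt(3)/135 + log(2**(sqrt(6)/2)*3**(-sqrt(6)/2 + 2*sqrt(3))) + 23*sqrt(6)/6

along the cuts 1, 3/2, 3, ℳ[f](s) splits into 4 integrals
between 0 and 1 the integrand is t·t^(s-1)
piece [1, 3/2): integrate (t + 3) against the kernel
on [3/2, 3) integrate f = t*log(t) against the kernel
piece [3, ∞): integrate t**(-3) against the kernel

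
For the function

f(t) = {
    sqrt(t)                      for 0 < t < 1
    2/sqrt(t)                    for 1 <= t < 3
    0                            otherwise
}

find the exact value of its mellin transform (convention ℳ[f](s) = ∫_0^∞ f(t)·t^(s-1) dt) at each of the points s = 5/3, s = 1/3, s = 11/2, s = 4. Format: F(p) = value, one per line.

back out the shared t-power: t**(3/2) on [0, 1); 2*sqrt(t) on [1, 3)
breakpoints 1: one integral from each of the 2 segments
∫ sqrt(t)·t^(s-1) over [0, 1)
between 1 and 3 the integrand is 2/sqrt(t)·t^(s-1)

F(5/3) = -114/91 + 36*3**(1/6)/7
F(1/3) = 66/5 - 4*3**(5/6)
F(11/2) = 2909/30
F(4) = -22/63 + 108*sqrt(3)/7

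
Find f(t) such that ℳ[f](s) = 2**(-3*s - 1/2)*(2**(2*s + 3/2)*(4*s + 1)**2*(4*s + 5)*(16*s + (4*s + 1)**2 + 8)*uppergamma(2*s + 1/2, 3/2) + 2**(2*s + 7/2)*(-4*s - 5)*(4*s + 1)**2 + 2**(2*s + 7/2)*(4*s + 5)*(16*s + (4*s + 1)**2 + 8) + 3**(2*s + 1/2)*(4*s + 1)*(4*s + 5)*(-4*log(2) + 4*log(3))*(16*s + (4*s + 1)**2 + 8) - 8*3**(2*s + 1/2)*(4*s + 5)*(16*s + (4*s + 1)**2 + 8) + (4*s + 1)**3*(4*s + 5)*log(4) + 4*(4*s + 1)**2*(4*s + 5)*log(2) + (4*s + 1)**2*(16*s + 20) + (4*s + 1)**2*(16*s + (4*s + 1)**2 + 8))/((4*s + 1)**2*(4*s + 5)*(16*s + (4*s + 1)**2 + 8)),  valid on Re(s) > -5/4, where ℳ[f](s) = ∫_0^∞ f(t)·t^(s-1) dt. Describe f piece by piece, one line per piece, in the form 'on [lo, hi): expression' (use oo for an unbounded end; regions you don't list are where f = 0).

remove the common scale on t first: t**(5/4) on [0, 1/4); t**(3/4)*log(sqrt(t)) on [1/4, 1); t**(1/4)*log(sqrt(t)) on [1, 9/4); …
strip the power substitution: t**(5/2) on [0, 1/2); t**(3/2)*log(t) on [1/2, 1); sqrt(t)*log(t) on [1, 3/2); …
peel off the shared t-power: t**2 on [0, 1/2); t*log(t) on [1/2, 1); log(t) on [1, 3/2); …
summing 4 kernel integrals split by 1/8, 1/2, 9/8 yields ℳ[f](s)
[0, 1/8) adds the kernel integral of 2*2**(1/4)*t**(5/4)
segment [1/8, 1/2) carries 2**(3/4)*t**(3/4)*log(sqrt(2)*sqrt(t)); integrate it
piece [1/2, 9/8): integrate 2**(1/4)*t**(1/4)*log(sqrt(2)*sqrt(t)) against the kernel
∫ over [9/8, ∞) of 2**(1/4)*t**(1/4)*exp(-sqrt(2)*sqrt(t))·t^(s-1) joins the sum

on [0, 1/8): 2*2**(1/4)*t**(5/4)
on [1/8, 1/2): 2**(3/4)*t**(3/4)*log(sqrt(2)*sqrt(t))
on [1/2, 9/8): 2**(1/4)*t**(1/4)*log(sqrt(2)*sqrt(t))
on [9/8, oo): 2**(1/4)*t**(1/4)*exp(-sqrt(2)*sqrt(t))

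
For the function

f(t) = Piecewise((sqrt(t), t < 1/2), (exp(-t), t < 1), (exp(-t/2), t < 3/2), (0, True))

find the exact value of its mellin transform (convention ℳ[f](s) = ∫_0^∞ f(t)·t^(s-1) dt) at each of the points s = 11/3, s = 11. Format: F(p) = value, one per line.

integrate the 3 segments split at 1/2, 1, then add the results
segment 0 to 1/2 holds sqrt(t); add its integral
on [1/2, 1) integrate f = exp(-t) against the kernel
∫ exp(-t/2)·t^(s-1) over [1, 3/2)

F(11/3) = -8*2**(2/3)*uppergamma(11/3, 3/4) - uppergamma(11/3, 1) + 3*2**(5/6)/400 + uppergamma(11/3, 1/2) + 8*2**(2/3)*uppergamma(11/3, 1/2)
F(11) = -8055338729409*exp(-3/4)/512 - 9864101*exp(-1) + sqrt(2)/47104 + 12553134696189*exp(-1/2)/1024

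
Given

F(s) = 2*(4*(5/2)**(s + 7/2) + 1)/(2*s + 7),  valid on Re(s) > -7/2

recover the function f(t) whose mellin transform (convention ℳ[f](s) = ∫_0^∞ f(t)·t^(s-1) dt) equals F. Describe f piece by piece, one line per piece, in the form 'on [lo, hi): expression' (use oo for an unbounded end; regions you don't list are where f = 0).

on [0, 1): 5*t**(7/2)
on [1, 5/2): 4*t**(7/2)

summing 2 kernel integrals split by 1 yields ℳ[f](s)
for t in [0, 1): the term is ∫ 5*t**(7/2)·t^(s-1)
on [1, 5/2): add ∫ 4*t**(7/2)·t^(s-1) dt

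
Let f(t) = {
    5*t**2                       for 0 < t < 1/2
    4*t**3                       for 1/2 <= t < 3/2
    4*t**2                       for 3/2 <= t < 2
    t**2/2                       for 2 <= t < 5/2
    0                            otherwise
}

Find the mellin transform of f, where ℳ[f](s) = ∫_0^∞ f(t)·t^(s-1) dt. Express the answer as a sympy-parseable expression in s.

integrate the 4 segments split at 1/2, 3/2, 2, then add the results
segment 0 to 1/2 holds 5*t**2; add its integral
on [1/2, 3/2): add ∫ 4*t**3·t^(s-1) dt
[3/2, 2) adds the kernel integral of 4*t**2
the [2, 5/2) slice contributes ∫ t**2/2·t^(s-1) dt

(112*2**(2*s)*s + 336*2**(2*s) + 36*3**s*s + 25*5**s*s + 75*5**s + 6*s + 22)/(8*2**s*(s**2 + 5*s + 6))
  Re(s) > -2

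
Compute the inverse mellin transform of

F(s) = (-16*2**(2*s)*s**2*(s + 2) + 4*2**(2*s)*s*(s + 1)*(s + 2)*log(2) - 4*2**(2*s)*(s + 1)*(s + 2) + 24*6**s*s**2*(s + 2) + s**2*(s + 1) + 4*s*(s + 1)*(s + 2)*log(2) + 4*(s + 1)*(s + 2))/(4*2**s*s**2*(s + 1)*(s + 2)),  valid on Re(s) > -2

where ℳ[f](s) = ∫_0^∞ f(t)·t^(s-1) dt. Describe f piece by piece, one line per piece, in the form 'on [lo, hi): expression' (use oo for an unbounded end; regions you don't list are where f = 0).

cuts at 1/2, 2: linearity sums the 3 kernel integrals
segment 0 to 1/2 holds t**2; add its integral
between 1/2 and 2 the integrand is log(t)·t^(s-1)
on [2, 3) integrate f = 2*t against the kernel

on [0, 1/2): t**2
on [1/2, 2): log(t)
on [2, 3): 2*t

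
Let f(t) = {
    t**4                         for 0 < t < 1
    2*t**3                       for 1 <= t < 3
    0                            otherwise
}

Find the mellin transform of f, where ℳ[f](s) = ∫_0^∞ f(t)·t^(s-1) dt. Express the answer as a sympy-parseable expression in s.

(54*3**s*(s + 4) - s - 5)/((s + 3)*(s + 4))
  Re(s) > -4

undo the shared t-power: t**(7/2) on [0, 1); 2*t**(5/2) on [1, 3)
strip the shared t-power: t**(3/2) on [0, 1); 2*sqrt(t) on [1, 3)
f breaks at 1 into 2 integrals to sum
segment [0, 1) carries t**4; integrate it
[1, 3) adds the kernel integral of 2*t**3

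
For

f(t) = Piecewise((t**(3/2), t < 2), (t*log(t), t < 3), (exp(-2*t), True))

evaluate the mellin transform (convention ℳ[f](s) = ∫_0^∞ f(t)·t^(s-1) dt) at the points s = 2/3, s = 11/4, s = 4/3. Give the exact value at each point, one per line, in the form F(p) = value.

F(2/3) = -27*3**(2/3)/25 - 6*2**(2/3)*log(2)/5 + 2**(1/3)*uppergamma(2/3, 6)/2 + 18*2**(2/3)/25 + 24*2**(1/6)/13 + 9*3**(2/3)*log(3)/5
F(11/4) = -48*3**(3/4)/25 - 32*2**(3/4)*log(2)/15 + 2**(1/4)*uppergamma(11/4, 6)/8 + 128*2**(3/4)/225 + 64*2**(1/4)/17 + 36*3**(3/4)*log(3)/5
F(4/3) = -81*3**(1/3)/49 - 12*2**(1/3)*log(2)/7 + 2**(2/3)*uppergamma(4/3, 6)/4 + 36*2**(1/3)/49 + 24*2**(5/6)/17 + 27*3**(1/3)*log(3)/7

f breaks at 2, 3 into 3 integrals to sum
for t in [0, 2): the term is ∫ t**(3/2)·t^(s-1)
on [2, 3): add ∫ t*log(t)·t^(s-1) dt
segment [3, ∞) carries exp(-2*t); integrate it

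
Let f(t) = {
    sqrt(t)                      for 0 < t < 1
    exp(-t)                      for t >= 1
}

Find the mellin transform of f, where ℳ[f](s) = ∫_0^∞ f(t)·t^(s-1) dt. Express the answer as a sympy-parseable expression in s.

((2*s + 1)*uppergamma(s, 1) + 2)/(2*s + 1)
  Re(s) > -1/2

slice at 1, transform all 2 pieces, and sum them
∫ sqrt(t)·t^(s-1) over [0, 1)
the [1, ∞) slice contributes ∫ exp(-t)·t^(s-1) dt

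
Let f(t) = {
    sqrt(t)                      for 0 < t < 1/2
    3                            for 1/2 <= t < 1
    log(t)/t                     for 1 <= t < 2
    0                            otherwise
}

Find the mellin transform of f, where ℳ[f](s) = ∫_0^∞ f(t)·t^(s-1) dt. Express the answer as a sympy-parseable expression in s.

the shared t-power comes off first: t**(3/2) on [0, 1/2); 3*t on [1/2, 1); log(t) on [1, 2)
summing 3 kernel integrals split by 1/2, 1 yields ℳ[f](s)
the [0, 1/2) slice contributes ∫ sqrt(t)·t^(s-1) dt
on [1/2, 1) integrate f = 3 against the kernel
∫ over [1, 2) of log(t)/t·t^(s-1) joins the sum

(2*2**s*s*(2*s + 1) + 6*2**s*(s - 1)**2*(2*s + 1) + 4**s*s*(s - 1)*(2*s + 1)*log(2) - 4**s*s*(2*s + 1) + 2*sqrt(2)*s*(s - 1)**2 - 6*(s - 1)**2*(2*s + 1))/(2*2**s*s*(s - 1)**2*(2*s + 1))
  Re(s) > -1/2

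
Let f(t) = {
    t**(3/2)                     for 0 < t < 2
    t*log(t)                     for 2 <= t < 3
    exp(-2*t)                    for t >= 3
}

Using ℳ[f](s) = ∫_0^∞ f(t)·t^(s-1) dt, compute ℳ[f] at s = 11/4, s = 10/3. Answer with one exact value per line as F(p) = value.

breakpoints 2, 3: one integral from each of the 3 segments
on [0, 2) integrate f = t**(3/2) against the kernel
∫ t*log(t)·t^(s-1) over [2, 3)
on [3, ∞): add ∫ exp(-2*t)·t^(s-1) dt

F(11/4) = -48*3**(3/4)/25 - 32*2**(3/4)*log(2)/15 + 2**(1/4)*uppergamma(11/4, 6)/8 + 128*2**(3/4)/225 + 64*2**(1/4)/17 + 36*3**(3/4)*log(3)/5
F(10/3) = -729*3**(1/3)/169 - 48*2**(1/3)*log(2)/13 + 2**(2/3)*uppergamma(10/3, 6)/16 + 144*2**(1/3)/169 + 96*2**(5/6)/29 + 243*3**(1/3)*log(3)/13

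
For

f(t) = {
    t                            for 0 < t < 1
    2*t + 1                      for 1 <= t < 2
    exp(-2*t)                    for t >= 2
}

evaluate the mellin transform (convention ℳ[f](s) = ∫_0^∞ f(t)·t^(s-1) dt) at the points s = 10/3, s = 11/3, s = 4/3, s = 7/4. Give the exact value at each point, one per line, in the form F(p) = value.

summing 3 kernel integrals split by 1, 2 yields ℳ[f](s)
on [0, 1) integrate f = t against the kernel
segment 1 to 2 holds (2*t + 1); add its integral
piece [2, ∞): integrate exp(-2*t) against the kernel

F(10/3) = -69/130 + 2**(2/3)*uppergamma(10/3, 4)/16 + 636*2**(1/3)/65
F(11/3) = -75/154 + 2**(1/3)*uppergamma(11/3, 4)/16 + 696*2**(2/3)/77
F(4/3) = -33/28 + 2**(2/3)*uppergamma(4/3, 4)/4 + 69*2**(1/3)/14
F(7/4) = -72/77 + 2**(1/4)*uppergamma(7/4, 4)/4 + 312*2**(3/4)/77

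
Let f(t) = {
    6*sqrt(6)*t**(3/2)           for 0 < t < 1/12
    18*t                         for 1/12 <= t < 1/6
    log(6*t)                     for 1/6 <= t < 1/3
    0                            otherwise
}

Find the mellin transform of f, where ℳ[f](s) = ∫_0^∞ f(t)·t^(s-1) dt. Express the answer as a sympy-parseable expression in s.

strip the common scale on t: 3*sqrt(3)*t**(3/2) on [0, 1/6); 9*t on [1/6, 1/3); log(3*t) on [1/3, 2/3)
back out the common scale on t: t**(3/2) on [0, 1/2); 3*t on [1/2, 1); log(t) on [1, 2)
linearity at 1/12, 1/6 turns ℳ[f](s) into 3 summed integrals
∫ 6*sqrt(6)*t**(3/2)·t^(s-1) over [0, 1/12)
on [1/12, 1/6) integrate f = 18*t against the kernel
between 1/6 and 1/3 the integrand is log(6*t)·t^(s-1)

(2**(2*s)*s*(s + 1)*(2*s + 3)*log(4) - 2*2**(2*s)*(s + 1)*(2*s + 3) + 6*2**s*s**2*(2*s + 3) + 2*2**s*(s + 1)*(2*s + 3) + sqrt(2)*s**2*(s + 1) - 3*s**2*(2*s + 3))/(2*12**s*s**2*(s + 1)*(2*s + 3))
  Re(s) > -3/2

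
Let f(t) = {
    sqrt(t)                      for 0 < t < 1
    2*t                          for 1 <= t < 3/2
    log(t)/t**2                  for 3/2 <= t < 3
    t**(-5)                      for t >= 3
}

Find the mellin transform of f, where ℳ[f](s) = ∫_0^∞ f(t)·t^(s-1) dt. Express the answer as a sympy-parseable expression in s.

2**(1 - s)*(324*2**(s - 1)*(s - 5)*(s + 1)*(-2*s + (s - 1)**2 + 3) - 324*2**(s - 1)*(s - 5)*(2*s + 1)*(-2*s + (s - 1)**2 + 3) - 108*3**(s - 1)*(s - 5)*(s - 1)*(s + 1)*(2*s + 1)*log(3) + 108*3**(s - 1)*(s - 5)*(s - 1)*(s + 1)*(2*s + 1)*log(2) - 108*3**(s - 1)*(s - 5)*(s + 1)*(2*s + 1)*log(2) + 108*3**(s - 1)*(s - 5)*(s + 1)*(2*s + 1) + 108*3**(s - 1)*(s - 5)*(s + 1)*(2*s + 1)*log(3) + 729*3**(s - 1)*(s - 5)*(2*s + 1)*(-2*s + (s - 1)**2 + 3) + 54*6**(s - 1)*(s - 5)*(s - 1)*(s + 1)*(2*s + 1)*log(3) - 54*6**(s - 1)*(s - 5)*(s + 1)*(2*s + 1)*log(3) - 54*6**(s - 1)*(s - 5)*(s + 1)*(2*s + 1) - 2*6**(s - 1)*(s + 1)*(2*s + 1)*(-2*s + (s - 1)**2 + 3))/(162*(s - 5)*(s + 1)*(2*s + 1)*(-2*s + (s - 1)**2 + 3))
  -1/2 < Re(s) < 5

strip the shared t-power: t**(3/2) on [0, 1); 2*t**2 on [1, 3/2); log(t)/t on [3/2, 3); …
split f at 1, 3/2, 3: ℳ[f](s) collects 4 kernel integrals
between 0 and 1 the integrand is sqrt(t)·t^(s-1)
on [1, 3/2) integrate f = 2*t against the kernel
∫ over [3/2, 3) of log(t)/t**2·t^(s-1) joins the sum
segment [3, ∞) carries t**(-5); integrate it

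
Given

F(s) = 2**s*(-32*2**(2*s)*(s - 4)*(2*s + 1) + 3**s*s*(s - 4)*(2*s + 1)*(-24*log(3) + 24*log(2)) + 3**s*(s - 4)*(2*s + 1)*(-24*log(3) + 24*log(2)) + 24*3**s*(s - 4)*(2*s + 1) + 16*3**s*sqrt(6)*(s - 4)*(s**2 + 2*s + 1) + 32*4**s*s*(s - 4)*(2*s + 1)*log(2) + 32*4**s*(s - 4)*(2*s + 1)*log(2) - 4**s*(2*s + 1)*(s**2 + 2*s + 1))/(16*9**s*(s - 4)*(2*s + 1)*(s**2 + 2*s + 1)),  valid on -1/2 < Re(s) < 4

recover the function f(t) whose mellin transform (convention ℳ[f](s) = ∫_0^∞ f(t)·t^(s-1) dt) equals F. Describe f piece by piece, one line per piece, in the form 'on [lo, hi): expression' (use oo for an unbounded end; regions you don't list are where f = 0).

strip the common scale on t: sqrt(3)*sqrt(t)/2 on [0, 2); 3*t*log(3*t/4)/4 on [2, 8/3); 256/(81*t**4) on [8/3, ∞)
remove the common scale on t first: sqrt(6)*sqrt(t)/2 on [0, 1); 3*t*log(3*t/2)/2 on [1, 4/3); 16/(81*t**4) on [4/3, ∞)
invert the common scale on t to get sqrt(t) on [0, 3/2); t*log(t) on [3/2, 2); t**(-4) on [2, ∞)
treat the 3 regions marked off by 2/3, 8/9 separately and sum
piece [0, 2/3): integrate 3*sqrt(t)/2 against the kernel
the [2/3, 8/9) slice contributes ∫ 9*t*log(9*t/4)/4·t^(s-1) dt
∫ over [8/9, ∞) of 256/(6561*t**4)·t^(s-1) joins the sum

on [0, 2/3): 3*sqrt(t)/2
on [2/3, 8/9): 9*t*log(9*t/4)/4
on [8/9, oo): 256/(6561*t**4)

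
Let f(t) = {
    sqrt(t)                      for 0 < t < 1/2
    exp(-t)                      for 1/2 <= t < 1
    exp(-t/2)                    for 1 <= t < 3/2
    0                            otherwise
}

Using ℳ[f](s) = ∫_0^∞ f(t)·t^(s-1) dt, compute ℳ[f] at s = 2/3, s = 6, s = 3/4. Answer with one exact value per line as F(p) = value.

breakpoints 1/2, 1: one integral from each of the 3 segments
between 0 and 1/2 the integrand is sqrt(t)·t^(s-1)
segment 1/2 to 1 holds exp(-t); add its integral
piece [1, 3/2): integrate exp(-t/2) against the kernel

F(2/3) = -2**(2/3)*uppergamma(2/3, 3/4) - uppergamma(2/3, 1) + 3*2**(5/6)/14 + uppergamma(2/3, 1/2) + 2**(2/3)*uppergamma(2/3, 1/2)
F(6) = -260103*exp(-3/4)/16 - 326*exp(-1) + sqrt(2)/832 + 411515*exp(-1/2)/32
F(3/4) = -2**(3/4)*uppergamma(3/4, 3/4) - uppergamma(3/4, 1) + 2**(3/4)/5 + uppergamma(3/4, 1/2) + 2**(3/4)*uppergamma(3/4, 1/2)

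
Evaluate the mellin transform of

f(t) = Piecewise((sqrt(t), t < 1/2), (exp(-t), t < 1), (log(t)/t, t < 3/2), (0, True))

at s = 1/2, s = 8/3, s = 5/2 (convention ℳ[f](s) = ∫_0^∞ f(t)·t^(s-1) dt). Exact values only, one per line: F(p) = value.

F(1/2) = -4*sqrt(6)/3 + log(2**(2*sqrt(6)/3)/3**(2*sqrt(6)/3)) - sqrt(pi)*erfc(1) + sqrt(pi)*erfc(sqrt(2)/2) + 9/2
F(8/3) = -uppergamma(8/3, 1) - 27*2**(1/3)*3**(2/3)/100 + 3*2**(5/6)/152 + 9/25 + log(3**(9*2**(1/3)*3**(2/3)/20)/2**(9*2**(1/3)*3**(2/3)/20)) + uppergamma(8/3, 1/2)
F(5/2) = -5*exp(-1)/2 - sqrt(6)/3 - 3*sqrt(pi)*erfc(1)/4 + 3*sqrt(pi)*erfc(sqrt(2)/2)/4 + 35/72 + exp(-3/2)*log(3**(36*sqrt(6)*exp(3/2))/2**(36*sqrt(6)*exp(3/2)))/72 + sqrt(2)*exp(-1/2)

split f at 1/2, 1: ℳ[f](s) collects 3 kernel integrals
for t in [0, 1/2): the term is ∫ sqrt(t)·t^(s-1)
over [1/2, 1), the kernel integral of exp(-t) enters the sum
segment 1 to 3/2 holds log(t)/t; add its integral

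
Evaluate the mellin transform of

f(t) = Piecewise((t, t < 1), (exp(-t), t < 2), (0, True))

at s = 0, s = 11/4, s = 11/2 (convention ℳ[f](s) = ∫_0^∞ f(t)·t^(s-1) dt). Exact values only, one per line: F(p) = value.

breakpoints 1: one integral from each of the 2 segments
∫ t·t^(s-1) over [0, 1)
[1, 2) adds the kernel integral of exp(-t)

F(0) = Ei(-2) - Ei(-1) + 1
F(11/4) = -uppergamma(11/4, 2) + 4/15 + uppergamma(11/4, 1)
F(11/2) = (-105170*sqrt(2) + (-12285*sqrt(pi)*erfc(sqrt(2)) + 64 + 12285*sqrt(pi)*erfc(1))*exp(2) + 49790*E)*exp(-2)/416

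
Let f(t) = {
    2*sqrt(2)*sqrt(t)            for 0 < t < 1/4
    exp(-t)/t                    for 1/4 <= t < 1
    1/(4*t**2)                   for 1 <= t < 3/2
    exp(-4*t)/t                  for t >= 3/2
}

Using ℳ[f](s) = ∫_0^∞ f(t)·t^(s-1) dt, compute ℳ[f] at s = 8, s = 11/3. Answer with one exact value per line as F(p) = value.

undo the shared t-power: 2*sqrt(2)*t**(3/2) on [0, 1/4); exp(-t) on [1/4, 1); 1/(4*t) on [1, 3/2); …
reversing the common scale on t: t**(3/2) on [0, 1/2); exp(-t/2) on [1/2, 2); 1/(2*t) on [2, 3); …
linearity at 1/4, 1, 3/2 turns ℳ[f](s) into 4 summed integrals
between 0 and 1/4 the integrand is 2*sqrt(2)*sqrt(t)·t^(s-1)
segment 1/4 to 1 holds exp(-t)/t; add its integral
for t in [1, 3/2): the term is ∫ 1/(4*t**2)·t^(s-1)
segment 3/2 to ∞ holds exp(-4*t)/t; add its integral

F(8) = -1957*exp(-1) + sqrt(2)/557056 + 11007*exp(-6)/1024 + 665/1536 + 3786745*exp(-1/4)/4096
F(11/3) = -uppergamma(8/3, 1) - 3/20 + 2**(2/3)*uppergamma(8/3, 6)/64 + 3*2**(1/6)/1600 + 9*2**(1/3)*3**(2/3)/80 + uppergamma(8/3, 1/4)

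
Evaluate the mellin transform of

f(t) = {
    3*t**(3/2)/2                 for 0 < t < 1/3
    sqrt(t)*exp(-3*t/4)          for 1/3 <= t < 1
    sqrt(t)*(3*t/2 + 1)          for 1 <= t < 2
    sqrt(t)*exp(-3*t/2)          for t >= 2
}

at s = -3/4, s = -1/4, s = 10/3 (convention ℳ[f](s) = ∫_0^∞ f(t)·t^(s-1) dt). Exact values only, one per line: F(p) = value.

F(-3/4) = 3**(1/4)*(-3*sqrt(2)*uppergamma(-1/4, 3/4) + 3*2**(3/4)*uppergamma(-1/4, 3) + 4 + 3*sqrt(2)*uppergamma(-1/4, 1/4) + 4*3**(3/4))/6
F(-1/4) = 3**(3/4)*(-26*3**(1/4) - 5*sqrt(2)*uppergamma(1/4, 3/4) + 5*2**(1/4)*uppergamma(1/4, 3) + 2 + 5*sqrt(2)*uppergamma(1/4, 1/4) + 32*6**(1/4))/15
F(10/3) = 3**(1/6)*(-85376*2**(2/3)*uppergamma(23/6, 3/4) - 10287*3**(5/6) + 69 + 5336*2**(5/6)*uppergamma(23/6, 3) + 127008*6**(5/6) + 85376*2**(2/3)*uppergamma(23/6, 1/4))/54027

back out the shared t-power: 3*t/2 on [0, 1/3); exp(-3*t/4) on [1/3, 1); 3*t/2 + 1 on [1, 2); …
back out the common scale on t: 3*t on [0, 1/6); exp(-3*t/2) on [1/6, 1/2); 3*t + 1 on [1/2, 1); …
remove the common scale on t first: t on [0, 1/2); exp(-t/2) on [1/2, 3/2); t + 1 on [3/2, 3); …
along the cuts 1/3, 1, 2, ℳ[f](s) splits into 4 integrals
for t in [0, 1/3): the term is ∫ 3*t**(3/2)/2·t^(s-1)
on [1/3, 1): add ∫ sqrt(t)*exp(-3*t/4)·t^(s-1) dt
for t in [1, 2): the term is ∫ sqrt(t)*(3*t/2 + 1)·t^(s-1)
piece [2, ∞): integrate sqrt(t)*exp(-3*t/2) against the kernel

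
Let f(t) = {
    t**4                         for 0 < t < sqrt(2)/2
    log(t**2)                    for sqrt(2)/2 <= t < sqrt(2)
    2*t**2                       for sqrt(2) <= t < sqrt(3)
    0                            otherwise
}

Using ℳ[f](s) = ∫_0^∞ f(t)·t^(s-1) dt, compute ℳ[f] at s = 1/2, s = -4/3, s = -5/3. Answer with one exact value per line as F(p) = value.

remove the power substitution first: t**2 on [0, 1/2); log(t) on [1/2, 2); 2*t on [2, 3)
breakpoints sqrt(2)/2, sqrt(2): one integral from each of the 3 segments
on [0, sqrt(2)/2) integrate f = t**4 against the kernel
on [sqrt(2)/2, sqrt(2)): add ∫ log(t**2)·t^(s-1) dt
the [sqrt(2), sqrt(3)) slice contributes ∫ 2*t**2·t^(s-1) dt

F(1/2) = 2**(3/4)*(-864*sqrt(2) + log(2**(180 + 180*sqrt(2))) + 216*6**(1/4) + 725)/180
F(-4/3) = 3*2**(2/3)*(-19*2**(2/3) - log(2**(2*2**(2/3) + 8)) + 13 + 16*6**(1/3))/32
F(-5/3) = 3*2**(5/6)*(-742*2**(1/3) - log(2**(35*2**(1/3) + 140)) + 193 + 700*6**(1/6))/700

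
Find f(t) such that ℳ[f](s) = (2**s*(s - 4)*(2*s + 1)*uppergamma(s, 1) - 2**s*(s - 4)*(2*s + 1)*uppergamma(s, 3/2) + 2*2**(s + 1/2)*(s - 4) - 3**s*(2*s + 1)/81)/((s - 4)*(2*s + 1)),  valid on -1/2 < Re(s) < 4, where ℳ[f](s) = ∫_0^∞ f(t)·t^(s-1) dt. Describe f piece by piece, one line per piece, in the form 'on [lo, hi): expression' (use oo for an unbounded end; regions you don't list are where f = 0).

on [0, 2): sqrt(t)
on [2, 3): exp(-t/2)
on [3, oo): t**(-4)

integrate the 3 segments split at 2, 3, then add the results
on [0, 2): add ∫ sqrt(t)·t^(s-1) dt
on [2, 3): add ∫ exp(-t/2)·t^(s-1) dt
on [3, ∞): add ∫ t**(-4)·t^(s-1) dt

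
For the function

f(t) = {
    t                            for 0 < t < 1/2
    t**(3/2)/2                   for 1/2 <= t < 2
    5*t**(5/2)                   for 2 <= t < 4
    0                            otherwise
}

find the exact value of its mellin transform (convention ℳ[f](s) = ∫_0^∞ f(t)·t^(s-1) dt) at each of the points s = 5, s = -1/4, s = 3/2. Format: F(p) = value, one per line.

split f at 1/2, 2: ℳ[f](s) collects 3 kernel integrals
on [0, 1/2): add ∫ t·t^(s-1) dt
piece [1/2, 2): integrate t**(3/2)/2 against the kernel
segment 2 to 4 holds 5*t**(5/2); add its integral

F(5) = 2796203/128 - 401411*sqrt(2)/4992
F(-1/4) = -334*2**(1/4)/45 - 2**(3/4)/10 + 320*sqrt(2)/9
F(3/2) = sqrt(2)/20 + 4821/16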